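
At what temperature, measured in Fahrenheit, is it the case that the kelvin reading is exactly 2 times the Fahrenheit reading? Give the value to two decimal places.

Let F be the Fahrenheit reading. The kelvin reading is K = 5/9·F + 255.372.
Require K = 2·F: 5/9·F + 255.372 = 2·F.
(-13/9)·F = -255.372  ⇒  F = 176.80.

176.80°F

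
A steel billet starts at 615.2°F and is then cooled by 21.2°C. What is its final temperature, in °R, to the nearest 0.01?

1036.71°R

Initial temperature in Celsius: (615.2 - 32) × 5/9 = 324.0000°C.
Final Celsius temperature: 324.0000 - 21.2000 = 302.8000°C.
In Rankine: 302.8000 × 1.8 + 491.67 = 1036.71°R.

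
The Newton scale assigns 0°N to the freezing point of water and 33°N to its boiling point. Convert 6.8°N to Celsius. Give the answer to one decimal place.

Linear interpolation between the fixed points: C = (6.8 - 0) × 100 / (33 - 0) = 20.6061°C.

20.6°C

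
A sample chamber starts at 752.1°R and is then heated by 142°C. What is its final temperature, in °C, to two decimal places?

286.68°C

Initial temperature in Celsius: (752.1 - 491.67) × 5/9 = 144.6833°C.
Final Celsius temperature: 144.6833 + 142.0000 = 286.6833°C.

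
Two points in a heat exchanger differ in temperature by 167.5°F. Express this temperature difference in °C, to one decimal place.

93.1°C

An interval of 1°F corresponds to 5/9°C.
167.5 × 5/9 = 93.1.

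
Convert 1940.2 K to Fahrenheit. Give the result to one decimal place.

In Celsius: 1940.2 - 273.15 = 1667.0500°C.
In Fahrenheit: 1667.0500 × 1.8 + 32 = 3032.7°F.

3032.7°F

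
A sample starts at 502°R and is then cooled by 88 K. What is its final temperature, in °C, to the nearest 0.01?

-82.26°C

Initial temperature in Celsius: (502 - 491.67) × 5/9 = 5.7389°C.
The 88 K change is an interval; Kelvin and Celsius degrees are the same size, so ΔC = -88°C.
Final Celsius temperature: 5.7389 - 88.0000 = -82.2611°C.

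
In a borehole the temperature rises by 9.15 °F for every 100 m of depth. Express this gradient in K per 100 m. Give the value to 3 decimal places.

5.083 K/100 m

The quantity depends on a temperature interval, so only the ratio of degree sizes applies; the offset between the scales is irrelevant.
A change of 1°F is a change of 5/9 K, so 9.15 × 5/9 = 5.083.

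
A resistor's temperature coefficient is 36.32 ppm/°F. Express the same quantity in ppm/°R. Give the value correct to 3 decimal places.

36.320 ppm/°R

The quantity depends on a temperature interval, so only the ratio of degree sizes applies; the offset between the scales is irrelevant.
A change of 1°R is a change of 1°F, so per °R the value is 36.32 × 1 = 36.320.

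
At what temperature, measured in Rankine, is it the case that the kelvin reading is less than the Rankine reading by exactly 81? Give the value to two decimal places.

Let R be the Rankine reading. The kelvin reading is K = 5/9·R.
Require K - R = -81: (-4/9)·R = -81.
R = (-81) / (-4/9) = 182.25.

182.25°R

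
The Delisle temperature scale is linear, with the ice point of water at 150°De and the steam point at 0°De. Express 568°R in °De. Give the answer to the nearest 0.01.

First in Celsius: (568 - 491.67) × 5/9 = 42.4056°C.
Linearly onto the Delisle scale: 150 + (42.4056 / 100) × (0 - 150) = 86.39°De.

86.39°De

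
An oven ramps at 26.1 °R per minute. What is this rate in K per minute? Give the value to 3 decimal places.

Since only a temperature interval is involved, the additive offset between the scales drops out.
A change of 1°R is a change of 5/9 K, so 26.1 × 5/9 = 14.500.

14.500 K/minute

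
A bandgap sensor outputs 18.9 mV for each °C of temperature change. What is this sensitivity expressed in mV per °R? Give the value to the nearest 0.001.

The quantity depends on a temperature interval, so only the ratio of degree sizes applies; the offset between the scales is irrelevant.
A change of 1°R is a change of 5/9°C, so per °R the value is 18.9 × 5/9 = 10.500.

10.500 mV per °R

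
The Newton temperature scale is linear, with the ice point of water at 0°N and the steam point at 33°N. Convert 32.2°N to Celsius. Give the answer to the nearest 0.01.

Linear interpolation between the fixed points: C = (32.2 - 0) × 100 / (33 - 0) = 97.5758°C.

97.58°C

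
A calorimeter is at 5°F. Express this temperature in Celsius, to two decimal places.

-15.00°C

In Celsius: (5 - 32) × 5/9 = -15.0000°C.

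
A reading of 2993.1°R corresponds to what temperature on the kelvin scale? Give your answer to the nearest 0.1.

In Celsius: (2993.1 - 491.67) × 5/9 = 1389.6833°C.
In kelvin: 1389.6833 + 273.15 = 1662.8 K.

1662.8 K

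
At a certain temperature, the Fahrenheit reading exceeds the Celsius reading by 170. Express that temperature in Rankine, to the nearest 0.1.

Let x be the Fahrenheit reading; then the Celsius reading is 5/9·x - 17.7778.
(5/9·x - 17.7778) - x = -170  ⇒  (-4/9)·x = -152.222  ⇒  x = 342.5000°F.
In Celsius: (342.5 - 32) × 5/9 = 172.5000°C.
In Rankine: 172.5000 × 1.8 + 491.67 = 802.2°R.

802.2°R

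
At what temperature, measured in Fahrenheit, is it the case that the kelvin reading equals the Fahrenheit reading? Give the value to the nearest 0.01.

Let F be the Fahrenheit reading. The kelvin reading is K = 5/9·F + 255.372.
Set K = F: 5/9·F + 255.372 = F.
(-4/9)·F = -255.372  ⇒  F = 574.59.

574.59°F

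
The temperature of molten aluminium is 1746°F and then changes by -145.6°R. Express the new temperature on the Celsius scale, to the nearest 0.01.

Initial temperature in Celsius: (1746 - 32) × 5/9 = 952.2222°C.
The 145.6°R change is an interval, so only the factor 5/9 applies: -145.6 × 5/9 = -80.8889°C.
Final Celsius temperature: 952.2222 - 80.8889 = 871.3333°C.

871.33°C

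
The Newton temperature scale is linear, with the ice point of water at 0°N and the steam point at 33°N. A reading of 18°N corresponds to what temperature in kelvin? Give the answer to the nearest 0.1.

327.7 K

Linear interpolation between the fixed points: C = (18 - 0) × 100 / (33 - 0) = 54.5455°C.
Then 54.5455 + 273.15 = 327.7 K.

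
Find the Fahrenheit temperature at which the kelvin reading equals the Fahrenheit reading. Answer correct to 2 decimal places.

574.59°F

Let F be the Fahrenheit reading. The kelvin reading is K = 5/9·F + 255.372.
Set K = F: 5/9·F + 255.372 = F.
(-4/9)·F = -255.372  ⇒  F = 574.59.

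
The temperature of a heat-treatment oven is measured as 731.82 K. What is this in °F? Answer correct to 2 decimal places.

857.61°F

In Celsius: 731.82 - 273.15 = 458.6700°C.
In Fahrenheit: 458.6700 × 1.8 + 32 = 857.61°F.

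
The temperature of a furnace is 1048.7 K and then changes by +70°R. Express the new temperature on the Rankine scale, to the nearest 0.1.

Initial temperature in Celsius: 1048.7 - 273.15 = 775.5500°C.
The 70°R change is an interval, so only the factor 5/9 applies: +70 × 5/9 = +38.8889°C.
Final Celsius temperature: 775.5500 + 38.8889 = 814.4389°C.
In Rankine: 814.4389 × 1.8 + 491.67 = 1957.7°R.

1957.7°R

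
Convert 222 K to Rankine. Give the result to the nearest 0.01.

In Celsius: 222 - 273.15 = -51.1500°C.
In Rankine: -51.1500 × 1.8 + 491.67 = 399.60°R.

399.60°R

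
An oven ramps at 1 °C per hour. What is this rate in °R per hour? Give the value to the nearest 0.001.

1.800 °R/hour

Since only a temperature interval is involved, the additive offset between the scales drops out.
A change of 1°C is a change of 1.8°R, so 1 × 1.8 = 1.800.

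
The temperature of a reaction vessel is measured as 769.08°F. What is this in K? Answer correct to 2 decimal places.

682.64 K

In Celsius: (769.08 - 32) × 5/9 = 409.4889°C.
In kelvin: 409.4889 + 273.15 = 682.64 K.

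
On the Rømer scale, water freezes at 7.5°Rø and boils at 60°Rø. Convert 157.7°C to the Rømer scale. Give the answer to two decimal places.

Linearly onto the Rømer scale: 7.5 + (157.7000 / 100) × (60 - 7.5) = 90.29°Rø.

90.29°Rø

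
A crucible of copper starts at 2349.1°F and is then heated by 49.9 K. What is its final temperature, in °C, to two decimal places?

1337.18°C

Initial temperature in Celsius: (2349.1 - 32) × 5/9 = 1287.2778°C.
The 49.9 K change is an interval; Kelvin and Celsius degrees are the same size, so ΔC = +49.9°C.
Final Celsius temperature: 1287.2778 + 49.9000 = 1337.1778°C.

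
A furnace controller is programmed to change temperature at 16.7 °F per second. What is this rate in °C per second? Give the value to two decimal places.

Since only a temperature interval is involved, the additive offset between the scales drops out.
A change of 1°F is a change of 5/9°C, so 16.7 × 5/9 = 9.28.

9.28 °C/second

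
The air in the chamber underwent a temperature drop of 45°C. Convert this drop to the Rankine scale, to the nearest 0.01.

81.00°R

Only the scale ratio 1.8 matters for a change in temperature.
45 × 1.8 = 81.00.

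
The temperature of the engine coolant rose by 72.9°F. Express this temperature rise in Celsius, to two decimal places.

Only the scale ratio 5/9 matters for a change in temperature.
72.9 × 5/9 = 40.50.

40.50°C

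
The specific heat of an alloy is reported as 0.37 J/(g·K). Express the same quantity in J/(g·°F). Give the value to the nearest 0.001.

0.206 J/(g·°F)

Since only a temperature interval is involved, the additive offset between the scales drops out.
A change of 1°F is a change of 5/9 K, so per °F the value is 0.37 × 5/9 = 0.206.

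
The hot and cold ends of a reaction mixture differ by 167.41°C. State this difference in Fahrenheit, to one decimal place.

Only the scale ratio 1.8 matters for a change in temperature.
167.41 × 1.8 = 301.3.

301.3°F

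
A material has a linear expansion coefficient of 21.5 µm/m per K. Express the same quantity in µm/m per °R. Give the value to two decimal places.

Since only a temperature interval is involved, the additive offset between the scales drops out.
A change of 1°R is a change of 5/9 K, so per °R the value is 21.5 × 5/9 = 11.94.

11.94 µm/m per °R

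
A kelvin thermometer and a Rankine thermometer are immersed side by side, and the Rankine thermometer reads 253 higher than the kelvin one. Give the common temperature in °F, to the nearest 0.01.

109.58°F

Let x be the kelvin reading; then the Rankine reading is 1.8·x.
(1.8·x) - x = 253  ⇒  (0.8)·x = 253  ⇒  x = 316.2500 K.
In Celsius: 316.25 - 273.15 = 43.1000°C.
In Fahrenheit: 43.1000 × 1.8 + 32 = 109.58°F.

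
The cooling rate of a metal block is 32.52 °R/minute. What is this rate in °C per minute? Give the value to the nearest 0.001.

The quantity depends on a temperature interval, so only the ratio of degree sizes applies; the offset between the scales is irrelevant.
A change of 1°R is a change of 5/9°C, so 32.52 × 5/9 = 18.067.

18.067 °C/minute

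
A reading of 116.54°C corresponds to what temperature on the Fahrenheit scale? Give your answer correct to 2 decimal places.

In Fahrenheit: 116.5400 × 1.8 + 32 = 241.77°F.

241.77°F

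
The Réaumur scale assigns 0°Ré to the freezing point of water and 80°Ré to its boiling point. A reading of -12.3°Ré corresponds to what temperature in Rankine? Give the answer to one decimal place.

464.0°R

Linear interpolation between the fixed points: C = (-12.3 - 0) × 100 / (80 - 0) = -15.3750°C.
Then -15.3750 × 1.8 + 491.67 = 464.0°R.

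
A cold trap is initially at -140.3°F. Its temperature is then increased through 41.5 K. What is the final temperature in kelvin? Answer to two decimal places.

218.93 K

Initial temperature in Celsius: (-140.3 - 32) × 5/9 = -95.7222°C.
The 41.5 K change is an interval; Kelvin and Celsius degrees are the same size, so ΔC = +41.5°C.
Final Celsius temperature: -95.7222 + 41.5000 = -54.2222°C.
In kelvin: -54.2222 + 273.15 = 218.93 K.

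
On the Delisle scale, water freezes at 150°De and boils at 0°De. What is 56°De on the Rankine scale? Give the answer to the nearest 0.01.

604.47°R

Linear interpolation between the fixed points: C = (56 - 150) × 100 / (0 - 150) = 62.6667°C.
Then 62.6667 × 1.8 + 491.67 = 604.47°R.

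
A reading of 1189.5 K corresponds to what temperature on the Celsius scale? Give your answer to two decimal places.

In Celsius: 1189.5 - 273.15 = 916.3500°C.

916.35°C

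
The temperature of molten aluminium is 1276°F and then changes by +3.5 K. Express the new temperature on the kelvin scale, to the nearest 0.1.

967.8 K

Initial temperature in Celsius: (1276 - 32) × 5/9 = 691.1111°C.
The 3.5 K change is an interval; Kelvin and Celsius degrees are the same size, so ΔC = +3.5°C.
Final Celsius temperature: 691.1111 + 3.5000 = 694.6111°C.
In kelvin: 694.6111 + 273.15 = 967.8 K.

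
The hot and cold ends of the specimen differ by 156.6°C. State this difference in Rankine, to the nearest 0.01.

281.88°R

For a temperature interval the offset drops out; only the factor 1.8 applies.
156.6 × 1.8 = 281.88.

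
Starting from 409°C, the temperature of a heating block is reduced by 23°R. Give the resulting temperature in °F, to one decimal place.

745.2°F

The 23°R change is an interval, so only the factor 5/9 applies: -23 × 5/9 = -12.7778°C.
Final Celsius temperature: 409.0000 - 12.7778 = 396.2222°C.
In Fahrenheit: 396.2222 × 1.8 + 32 = 745.2°F.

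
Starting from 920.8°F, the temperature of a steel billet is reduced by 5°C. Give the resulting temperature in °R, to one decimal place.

1371.5°R

Initial temperature in Celsius: (920.8 - 32) × 5/9 = 493.7778°C.
Final Celsius temperature: 493.7778 - 5.0000 = 488.7778°C.
In Rankine: 488.7778 × 1.8 + 491.67 = 1371.5°R.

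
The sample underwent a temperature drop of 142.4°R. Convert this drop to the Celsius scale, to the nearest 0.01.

79.11°C

An interval of 1°R corresponds to 5/9°C.
142.4 × 5/9 = 79.11.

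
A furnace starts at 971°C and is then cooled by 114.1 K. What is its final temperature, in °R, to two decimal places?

2034.09°R

The 114.1 K change is an interval; Kelvin and Celsius degrees are the same size, so ΔC = -114.1°C.
Final Celsius temperature: 971.0000 - 114.1000 = 856.9000°C.
In Rankine: 856.9000 × 1.8 + 491.67 = 2034.09°R.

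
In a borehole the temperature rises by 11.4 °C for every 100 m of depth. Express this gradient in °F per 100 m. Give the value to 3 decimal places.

Since only a temperature interval is involved, the additive offset between the scales drops out.
A change of 1°C is a change of 1.8°F, so 11.4 × 1.8 = 20.520.

20.520 °F/100 m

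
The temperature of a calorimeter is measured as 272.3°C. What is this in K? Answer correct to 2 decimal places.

In kelvin: 272.3000 + 273.15 = 545.45 K.

545.45 K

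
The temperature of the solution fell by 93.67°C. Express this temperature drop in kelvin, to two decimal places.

93.67 K

Celsius and kelvin degrees are the same size, so the interval is unchanged: 93.67.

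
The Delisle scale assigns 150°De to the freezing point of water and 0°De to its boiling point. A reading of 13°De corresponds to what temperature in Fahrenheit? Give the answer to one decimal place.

Linear interpolation between the fixed points: C = (13 - 150) × 100 / (0 - 150) = 91.3333°C.
Then 91.3333 × 1.8 + 32 = 196.4°F.

196.4°F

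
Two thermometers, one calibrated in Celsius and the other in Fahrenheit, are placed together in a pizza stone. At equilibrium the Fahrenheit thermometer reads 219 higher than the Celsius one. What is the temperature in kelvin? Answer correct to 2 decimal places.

506.90 K

Let x be the Celsius reading; then the Fahrenheit reading is 1.8·x + 32.
(1.8·x + 32) - x = 219  ⇒  (0.8)·x = 187  ⇒  x = 233.7500°C.
In kelvin: 233.7500 + 273.15 = 506.90 K.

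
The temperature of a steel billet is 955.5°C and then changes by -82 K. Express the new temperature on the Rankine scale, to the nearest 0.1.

The 82 K change is an interval; Kelvin and Celsius degrees are the same size, so ΔC = -82°C.
Final Celsius temperature: 955.5000 - 82.0000 = 873.5000°C.
In Rankine: 873.5000 × 1.8 + 491.67 = 2064.0°R.

2064.0°R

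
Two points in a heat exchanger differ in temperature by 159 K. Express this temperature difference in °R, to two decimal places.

286.20°R

For a temperature interval the offset drops out; only the factor 1.8 applies.
159 × 1.8 = 286.20.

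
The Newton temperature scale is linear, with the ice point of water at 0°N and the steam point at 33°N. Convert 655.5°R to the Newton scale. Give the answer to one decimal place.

30.0°N

First in Celsius: (655.5 - 491.67) × 5/9 = 91.0167°C.
Linearly onto the Newton scale: 0 + (91.0167 / 100) × (33 - 0) = 30.0°N.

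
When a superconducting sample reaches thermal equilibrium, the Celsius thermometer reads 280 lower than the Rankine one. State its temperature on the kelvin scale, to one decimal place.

8.6 K

Let x be the Rankine reading; then the Celsius reading is 5/9·x - 273.15.
(5/9·x - 273.15) - x = -280  ⇒  (-4/9)·x = -6.85  ⇒  x = 15.4125°R.
In Celsius: (15.4125 - 491.67) × 5/9 = -264.5875°C.
In kelvin: -264.5875 + 273.15 = 8.6 K.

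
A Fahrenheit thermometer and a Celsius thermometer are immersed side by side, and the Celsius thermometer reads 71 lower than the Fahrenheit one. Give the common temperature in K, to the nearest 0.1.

321.9 K

Let x be the Fahrenheit reading; then the Celsius reading is 5/9·x - 17.7778.
(5/9·x - 17.7778) - x = -71  ⇒  (-4/9)·x = -53.2222  ⇒  x = 119.7500°F.
In Celsius: (119.75 - 32) × 5/9 = 48.7500°C.
In kelvin: 48.7500 + 273.15 = 321.9 K.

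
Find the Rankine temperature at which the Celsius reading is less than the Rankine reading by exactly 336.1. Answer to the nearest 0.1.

141.6°R

Let R be the Rankine reading. The Celsius reading is C = 5/9·R - 273.15.
Require C - R = -336.1: (-4/9)·R - 273.15 = -336.1.
R = (-336.1 + 273.15) / (-4/9) = 141.6.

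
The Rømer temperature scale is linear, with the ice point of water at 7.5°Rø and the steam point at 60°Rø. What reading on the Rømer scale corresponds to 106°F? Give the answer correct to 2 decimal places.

29.08°Rø

First in Celsius: (106 - 32) × 5/9 = 41.1111°C.
Linearly onto the Rømer scale: 7.5 + (41.1111 / 100) × (60 - 7.5) = 29.08°Rø.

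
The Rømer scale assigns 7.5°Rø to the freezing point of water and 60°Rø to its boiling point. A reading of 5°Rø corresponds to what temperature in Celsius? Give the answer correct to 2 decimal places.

-4.76°C

Linear interpolation between the fixed points: C = (5 - 7.5) × 100 / (60 - 7.5) = -4.7619°C.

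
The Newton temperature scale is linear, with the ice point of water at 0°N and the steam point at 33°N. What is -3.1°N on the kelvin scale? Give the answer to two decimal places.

263.76 K

Linear interpolation between the fixed points: C = (-3.1 - 0) × 100 / (33 - 0) = -9.3939°C.
Then -9.3939 + 273.15 = 263.76 K.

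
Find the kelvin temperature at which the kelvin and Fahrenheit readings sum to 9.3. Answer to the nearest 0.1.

Let K be the kelvin reading. The Fahrenheit reading is F = 1.8·K - 459.67.
Require K + F = 9.3: (2.8)·K - 459.67 = 9.3.
K = (9.3 + 459.67) / (2.8) = 167.5.

167.5 K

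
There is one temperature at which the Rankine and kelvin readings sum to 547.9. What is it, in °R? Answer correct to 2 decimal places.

352.22°R

Let R be the Rankine reading. The kelvin reading is K = 5/9·R.
Require R + K = 547.9: (14/9)·R = 547.9.
R = (547.9) / (14/9) = 352.22.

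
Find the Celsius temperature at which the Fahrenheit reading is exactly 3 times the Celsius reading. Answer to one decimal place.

Let C be the Celsius reading. The Fahrenheit reading is F = 1.8·C + 32.
Require F = 3·C: 1.8·C + 32 = 3·C.
(-1.2)·C = -32  ⇒  C = 26.7.

26.7°C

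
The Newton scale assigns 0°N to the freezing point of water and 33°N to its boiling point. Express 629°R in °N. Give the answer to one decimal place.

First in Celsius: (629 - 491.67) × 5/9 = 76.2944°C.
Linearly onto the Newton scale: 0 + (76.2944 / 100) × (33 - 0) = 25.2°N.

25.2°N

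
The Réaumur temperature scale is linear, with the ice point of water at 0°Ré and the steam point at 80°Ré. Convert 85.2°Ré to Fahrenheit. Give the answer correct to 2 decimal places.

223.70°F

Linear interpolation between the fixed points: C = (85.2 - 0) × 100 / (80 - 0) = 106.5000°C.
Then 106.5000 × 1.8 + 32 = 223.70°F.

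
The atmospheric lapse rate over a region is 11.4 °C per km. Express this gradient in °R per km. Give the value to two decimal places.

20.52 °R/km

The quantity depends on a temperature interval, so only the ratio of degree sizes applies; the offset between the scales is irrelevant.
A change of 1°C is a change of 1.8°R, so 11.4 × 1.8 = 20.52.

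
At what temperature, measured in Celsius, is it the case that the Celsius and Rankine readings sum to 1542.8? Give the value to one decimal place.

Let C be the Celsius reading. The Rankine reading is R = 1.8·C + 491.67.
Require C + R = 1542.8: (2.8)·C + 491.67 = 1542.8.
C = (1542.8 - 491.67) / (2.8) = 375.4.

375.4°C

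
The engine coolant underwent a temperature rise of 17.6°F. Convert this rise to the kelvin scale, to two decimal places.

Only the scale ratio 5/9 matters for a change in temperature.
17.6 × 5/9 = 9.78.

9.78 K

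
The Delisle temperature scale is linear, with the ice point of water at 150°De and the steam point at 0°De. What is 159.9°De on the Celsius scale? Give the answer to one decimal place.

-6.6°C

Linear interpolation between the fixed points: C = (159.9 - 150) × 100 / (0 - 150) = -6.6000°C.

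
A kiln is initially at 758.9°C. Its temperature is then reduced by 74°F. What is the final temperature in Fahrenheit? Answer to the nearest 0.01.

The 74°F change is an interval, so only the factor 5/9 applies: -74 × 5/9 = -41.1111°C.
Final Celsius temperature: 758.9000 - 41.1111 = 717.7889°C.
In Fahrenheit: 717.7889 × 1.8 + 32 = 1324.02°F.

1324.02°F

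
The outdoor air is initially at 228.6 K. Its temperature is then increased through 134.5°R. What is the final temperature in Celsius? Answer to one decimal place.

Initial temperature in Celsius: 228.6 - 273.15 = -44.5500°C.
The 134.5°R change is an interval, so only the factor 5/9 applies: +134.5 × 5/9 = +74.7222°C.
Final Celsius temperature: -44.5500 + 74.7222 = 30.1722°C.

30.2°C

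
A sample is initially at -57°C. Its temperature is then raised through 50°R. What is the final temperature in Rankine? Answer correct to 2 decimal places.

439.07°R

The 50°R change is an interval, so only the factor 5/9 applies: +50 × 5/9 = +27.7778°C.
Final Celsius temperature: -57.0000 + 27.7778 = -29.2222°C.
In Rankine: -29.2222 × 1.8 + 491.67 = 439.07°R.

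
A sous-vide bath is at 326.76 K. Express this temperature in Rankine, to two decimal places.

588.17°R

In Celsius: 326.76 - 273.15 = 53.6100°C.
In Rankine: 53.6100 × 1.8 + 491.67 = 588.17°R.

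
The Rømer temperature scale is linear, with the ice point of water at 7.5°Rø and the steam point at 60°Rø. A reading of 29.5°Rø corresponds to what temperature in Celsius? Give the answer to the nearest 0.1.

41.9°C

Linear interpolation between the fixed points: C = (29.5 - 7.5) × 100 / (60 - 7.5) = 41.9048°C.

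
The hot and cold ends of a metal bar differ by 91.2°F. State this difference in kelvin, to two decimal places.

50.67 K

Only the scale ratio 5/9 matters for a change in temperature.
91.2 × 5/9 = 50.67.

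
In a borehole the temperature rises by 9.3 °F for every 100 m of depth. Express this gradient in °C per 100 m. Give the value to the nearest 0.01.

Since only a temperature interval is involved, the additive offset between the scales drops out.
A change of 1°F is a change of 5/9°C, so 9.3 × 5/9 = 5.17.

5.17 °C/100 m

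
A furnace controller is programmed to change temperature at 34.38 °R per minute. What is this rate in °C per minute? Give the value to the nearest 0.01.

19.10 °C/minute

The quantity depends on a temperature interval, so only the ratio of degree sizes applies; the offset between the scales is irrelevant.
A change of 1°R is a change of 5/9°C, so 34.38 × 5/9 = 19.10.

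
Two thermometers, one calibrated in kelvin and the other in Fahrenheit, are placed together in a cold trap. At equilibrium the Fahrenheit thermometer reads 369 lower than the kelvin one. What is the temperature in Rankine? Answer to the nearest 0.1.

Let x be the kelvin reading; then the Fahrenheit reading is 1.8·x - 459.67.
(1.8·x - 459.67) - x = -369  ⇒  (0.8)·x = 90.67  ⇒  x = 113.3375 K.
In Celsius: 113.3375 - 273.15 = -159.8125°C.
In Rankine: -159.8125 × 1.8 + 491.67 = 204.0°R.

204.0°R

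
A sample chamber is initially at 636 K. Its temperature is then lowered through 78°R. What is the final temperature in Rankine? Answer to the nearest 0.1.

Initial temperature in Celsius: 636 - 273.15 = 362.8500°C.
The 78°R change is an interval, so only the factor 5/9 applies: -78 × 5/9 = -43.3333°C.
Final Celsius temperature: 362.8500 - 43.3333 = 319.5167°C.
In Rankine: 319.5167 × 1.8 + 491.67 = 1066.8°R.

1066.8°R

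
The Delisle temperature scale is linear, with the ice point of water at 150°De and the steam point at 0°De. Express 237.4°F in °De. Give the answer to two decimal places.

First in Celsius: (237.4 - 32) × 5/9 = 114.1111°C.
Linearly onto the Delisle scale: 150 + (114.1111 / 100) × (0 - 150) = -21.17°De.

-21.17°De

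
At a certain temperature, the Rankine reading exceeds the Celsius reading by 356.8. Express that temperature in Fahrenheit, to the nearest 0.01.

Let x be the Rankine reading; then the Celsius reading is 5/9·x - 273.15.
(5/9·x - 273.15) - x = -356.8  ⇒  (-4/9)·x = -83.65  ⇒  x = 188.2125°R.
In Celsius: (188.2125 - 491.67) × 5/9 = -168.5875°C.
In Fahrenheit: -168.5875 × 1.8 + 32 = -271.46°F.

-271.46°F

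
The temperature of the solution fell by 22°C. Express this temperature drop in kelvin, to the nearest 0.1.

22.0 K

Celsius and kelvin degrees are the same size, so the interval is unchanged: 22.0.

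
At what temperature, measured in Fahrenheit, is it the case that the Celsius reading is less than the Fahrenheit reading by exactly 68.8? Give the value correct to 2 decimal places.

114.80°F

Let F be the Fahrenheit reading. The Celsius reading is C = 5/9·F - 17.7778.
Require C - F = -68.8: (-4/9)·F - 17.7778 = -68.8.
F = (-68.8 + 17.7778) / (-4/9) = 114.80.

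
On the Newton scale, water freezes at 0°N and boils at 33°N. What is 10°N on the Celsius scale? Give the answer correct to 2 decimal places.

30.30°C

Linear interpolation between the fixed points: C = (10 - 0) × 100 / (33 - 0) = 30.3030°C.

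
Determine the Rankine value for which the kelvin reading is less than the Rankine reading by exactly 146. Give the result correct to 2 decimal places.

Let R be the Rankine reading. The kelvin reading is K = 5/9·R.
Require K - R = -146: (-4/9)·R = -146.
R = (-146) / (-4/9) = 328.50.

328.50°R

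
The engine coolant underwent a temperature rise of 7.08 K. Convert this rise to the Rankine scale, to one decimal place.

For a temperature interval the offset drops out; only the factor 1.8 applies.
7.08 × 1.8 = 12.7.

12.7°R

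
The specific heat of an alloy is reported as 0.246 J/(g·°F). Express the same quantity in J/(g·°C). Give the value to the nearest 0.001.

0.443 J/(g·°C)

The quantity depends on a temperature interval, so only the ratio of degree sizes applies; the offset between the scales is irrelevant.
A change of 1°C is a change of 1.8°F, so per °C the value is 0.246 × 1.8 = 0.443.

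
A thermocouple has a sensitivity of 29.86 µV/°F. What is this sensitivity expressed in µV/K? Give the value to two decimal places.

The quantity depends on a temperature interval, so only the ratio of degree sizes applies; the offset between the scales is irrelevant.
A change of 1 K is a change of 1.8°F, so per K the value is 29.86 × 1.8 = 53.75.

53.75 µV/K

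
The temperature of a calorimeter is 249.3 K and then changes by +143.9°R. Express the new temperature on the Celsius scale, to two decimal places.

56.09°C

Initial temperature in Celsius: 249.3 - 273.15 = -23.8500°C.
The 143.9°R change is an interval, so only the factor 5/9 applies: +143.9 × 5/9 = +79.9444°C.
Final Celsius temperature: -23.8500 + 79.9444 = 56.0944°C.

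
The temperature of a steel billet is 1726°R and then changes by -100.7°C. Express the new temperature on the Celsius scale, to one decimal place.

585.0°C

Initial temperature in Celsius: (1726 - 491.67) × 5/9 = 685.7389°C.
Final Celsius temperature: 685.7389 - 100.7000 = 585.0389°C.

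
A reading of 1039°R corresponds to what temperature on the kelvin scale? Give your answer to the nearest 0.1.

In Celsius: (1039 - 491.67) × 5/9 = 304.0722°C.
In kelvin: 304.0722 + 273.15 = 577.2 K.

577.2 K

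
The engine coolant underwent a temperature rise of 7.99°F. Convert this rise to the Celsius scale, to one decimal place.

Only the scale ratio 5/9 matters for a change in temperature.
7.99 × 5/9 = 4.4.

4.4°C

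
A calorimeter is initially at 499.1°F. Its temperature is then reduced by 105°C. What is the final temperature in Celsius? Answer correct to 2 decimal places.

154.50°C

Initial temperature in Celsius: (499.1 - 32) × 5/9 = 259.5000°C.
Final Celsius temperature: 259.5000 - 105.0000 = 154.5000°C.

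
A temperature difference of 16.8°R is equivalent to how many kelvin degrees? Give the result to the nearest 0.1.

An interval of 1°R corresponds to 5/9 K.
16.8 × 5/9 = 9.3.

9.3 K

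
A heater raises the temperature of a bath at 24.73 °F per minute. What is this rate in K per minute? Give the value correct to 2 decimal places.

The quantity depends on a temperature interval, so only the ratio of degree sizes applies; the offset between the scales is irrelevant.
A change of 1°F is a change of 5/9 K, so 24.73 × 5/9 = 13.74.

13.74 K/minute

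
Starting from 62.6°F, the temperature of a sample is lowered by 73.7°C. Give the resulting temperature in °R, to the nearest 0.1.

Initial temperature in Celsius: (62.6 - 32) × 5/9 = 17.0000°C.
Final Celsius temperature: 17.0000 - 73.7000 = -56.7000°C.
In Rankine: -56.7000 × 1.8 + 491.67 = 389.6°R.

389.6°R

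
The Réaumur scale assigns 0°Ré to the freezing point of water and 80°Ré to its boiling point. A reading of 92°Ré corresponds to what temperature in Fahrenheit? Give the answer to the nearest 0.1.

Linear interpolation between the fixed points: C = (92 - 0) × 100 / (80 - 0) = 115.0000°C.
Then 115.0000 × 1.8 + 32 = 239.0°F.

239.0°F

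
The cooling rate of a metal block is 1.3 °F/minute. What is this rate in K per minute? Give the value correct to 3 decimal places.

The quantity depends on a temperature interval, so only the ratio of degree sizes applies; the offset between the scales is irrelevant.
A change of 1°F is a change of 5/9 K, so 1.3 × 5/9 = 0.722.

0.722 K/minute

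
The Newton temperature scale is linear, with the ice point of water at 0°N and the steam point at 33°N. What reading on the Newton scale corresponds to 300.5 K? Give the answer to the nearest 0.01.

9.03°N

First in Celsius: 300.5 - 273.15 = 27.3500°C.
Linearly onto the Newton scale: 0 + (27.3500 / 100) × (33 - 0) = 9.03°N.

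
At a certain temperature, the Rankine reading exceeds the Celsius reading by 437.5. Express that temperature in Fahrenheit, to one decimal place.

-89.9°F

Let x be the Rankine reading; then the Celsius reading is 5/9·x - 273.15.
(5/9·x - 273.15) - x = -437.5  ⇒  (-4/9)·x = -164.35  ⇒  x = 369.7875°R.
In Celsius: (369.7875 - 491.67) × 5/9 = -67.7125°C.
In Fahrenheit: -67.7125 × 1.8 + 32 = -89.9°F.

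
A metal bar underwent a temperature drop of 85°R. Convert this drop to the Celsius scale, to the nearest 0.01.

For a temperature interval the offset drops out; only the factor 5/9 applies.
85 × 5/9 = 47.22.

47.22°C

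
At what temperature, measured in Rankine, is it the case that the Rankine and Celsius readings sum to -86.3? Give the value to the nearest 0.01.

Let R be the Rankine reading. The Celsius reading is C = 5/9·R - 273.15.
Require R + C = -86.3: (14/9)·R - 273.15 = -86.3.
R = (-86.3 + 273.15) / (14/9) = 120.12.

120.12°R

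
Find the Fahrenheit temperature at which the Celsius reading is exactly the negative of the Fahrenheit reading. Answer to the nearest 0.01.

11.43°F

Let F be the Fahrenheit reading. The Celsius reading is C = 5/9·F - 17.7778.
Require C = -1·F: 5/9·F - 17.7778 = -1·F.
(14/9)·F = 17.7778  ⇒  F = 11.43.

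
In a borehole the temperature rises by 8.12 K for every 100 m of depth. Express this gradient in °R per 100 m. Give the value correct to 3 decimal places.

The quantity depends on a temperature interval, so only the ratio of degree sizes applies; the offset between the scales is irrelevant.
A change of 1 K is a change of 1.8°R, so 8.12 × 1.8 = 14.616.

14.616 °R/100 m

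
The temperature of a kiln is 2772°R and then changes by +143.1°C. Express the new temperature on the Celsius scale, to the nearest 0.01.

1409.95°C

Initial temperature in Celsius: (2772 - 491.67) × 5/9 = 1266.8500°C.
Final Celsius temperature: 1266.8500 + 143.1000 = 1409.9500°C.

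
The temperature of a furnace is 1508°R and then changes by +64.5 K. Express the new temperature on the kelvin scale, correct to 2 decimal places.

Initial temperature in Celsius: (1508 - 491.67) × 5/9 = 564.6278°C.
The 64.5 K change is an interval; Kelvin and Celsius degrees are the same size, so ΔC = +64.5°C.
Final Celsius temperature: 564.6278 + 64.5000 = 629.1278°C.
In kelvin: 629.1278 + 273.15 = 902.28 K.

902.28 K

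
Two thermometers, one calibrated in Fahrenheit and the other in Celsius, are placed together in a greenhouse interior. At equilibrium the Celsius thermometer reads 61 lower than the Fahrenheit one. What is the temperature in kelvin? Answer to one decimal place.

Let x be the Fahrenheit reading; then the Celsius reading is 5/9·x - 17.7778.
(5/9·x - 17.7778) - x = -61  ⇒  (-4/9)·x = -43.2222  ⇒  x = 97.2500°F.
In Celsius: (97.25 - 32) × 5/9 = 36.2500°C.
In kelvin: 36.2500 + 273.15 = 309.4 K.

309.4 K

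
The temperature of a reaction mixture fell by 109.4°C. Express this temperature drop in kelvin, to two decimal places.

109.40 K

Celsius and kelvin degrees are the same size, so the interval is unchanged: 109.40.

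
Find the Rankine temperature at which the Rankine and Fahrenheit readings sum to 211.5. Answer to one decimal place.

335.6°R

Let R be the Rankine reading. The Fahrenheit reading is F = 1·R - 459.67.
Require R + F = 211.5: (2)·R - 459.67 = 211.5.
R = (211.5 + 459.67) / (2) = 335.6.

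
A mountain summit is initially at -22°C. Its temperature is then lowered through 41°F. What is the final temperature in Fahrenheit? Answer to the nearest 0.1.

The 41°F change is an interval, so only the factor 5/9 applies: -41 × 5/9 = -22.7778°C.
Final Celsius temperature: -22.0000 - 22.7778 = -44.7778°C.
In Fahrenheit: -44.7778 × 1.8 + 32 = -48.6°F.

-48.6°F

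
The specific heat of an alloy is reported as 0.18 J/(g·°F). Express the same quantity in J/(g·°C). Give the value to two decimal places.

Since only a temperature interval is involved, the additive offset between the scales drops out.
A change of 1°C is a change of 1.8°F, so per °C the value is 0.18 × 1.8 = 0.32.

0.32 J/(g·°C)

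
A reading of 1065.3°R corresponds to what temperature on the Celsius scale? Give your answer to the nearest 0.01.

In Celsius: (1065.3 - 491.67) × 5/9 = 318.6833°C.

318.68°C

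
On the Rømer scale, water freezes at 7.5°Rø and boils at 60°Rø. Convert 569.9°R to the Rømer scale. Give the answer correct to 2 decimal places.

30.32°Rø

First in Celsius: (569.9 - 491.67) × 5/9 = 43.4611°C.
Linearly onto the Rømer scale: 7.5 + (43.4611 / 100) × (60 - 7.5) = 30.32°Rø.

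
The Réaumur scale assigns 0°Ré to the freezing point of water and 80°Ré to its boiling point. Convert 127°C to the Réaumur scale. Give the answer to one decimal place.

101.6°Ré

Linearly onto the Réaumur scale: 0 + (127.0000 / 100) × (80 - 0) = 101.6°Ré.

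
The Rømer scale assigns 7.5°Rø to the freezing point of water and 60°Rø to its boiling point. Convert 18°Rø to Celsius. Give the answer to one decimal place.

20.0°C

Linear interpolation between the fixed points: C = (18 - 7.5) × 100 / (60 - 7.5) = 20.0000°C.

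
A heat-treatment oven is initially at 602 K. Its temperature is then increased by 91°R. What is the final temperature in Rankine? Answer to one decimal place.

Initial temperature in Celsius: 602 - 273.15 = 328.8500°C.
The 91°R change is an interval, so only the factor 5/9 applies: +91 × 5/9 = +50.5556°C.
Final Celsius temperature: 328.8500 + 50.5556 = 379.4056°C.
In Rankine: 379.4056 × 1.8 + 491.67 = 1174.6°R.

1174.6°R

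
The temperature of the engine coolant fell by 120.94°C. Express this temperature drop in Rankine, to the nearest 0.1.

217.7°R

An interval of 1°C corresponds to 1.8°R.
120.94 × 1.8 = 217.7.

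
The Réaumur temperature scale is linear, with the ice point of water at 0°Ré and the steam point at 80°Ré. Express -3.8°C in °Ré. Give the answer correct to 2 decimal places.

Linearly onto the Réaumur scale: 0 + (-3.8000 / 100) × (80 - 0) = -3.04°Ré.

-3.04°Ré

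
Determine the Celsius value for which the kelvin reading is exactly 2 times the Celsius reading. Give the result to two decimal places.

Let C be the Celsius reading. The kelvin reading is K = 1·C + 273.15.
Require K = 2·C: 1·C + 273.15 = 2·C.
(-1)·C = -273.15  ⇒  C = 273.15.

273.15°C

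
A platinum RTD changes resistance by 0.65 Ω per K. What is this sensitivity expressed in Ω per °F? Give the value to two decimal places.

0.36 Ω per °F

Since only a temperature interval is involved, the additive offset between the scales drops out.
A change of 1°F is a change of 5/9 K, so per °F the value is 0.65 × 5/9 = 0.36.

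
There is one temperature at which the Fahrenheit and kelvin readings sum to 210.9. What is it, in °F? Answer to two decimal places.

Let F be the Fahrenheit reading. The kelvin reading is K = 5/9·F + 255.372.
Require F + K = 210.9: (14/9)·F + 255.372 = 210.9.
F = (210.9 - 255.372) / (14/9) = -28.59.

-28.59°F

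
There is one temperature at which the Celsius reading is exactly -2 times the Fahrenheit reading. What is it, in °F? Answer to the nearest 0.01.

Let F be the Fahrenheit reading. The Celsius reading is C = 5/9·F - 17.7778.
Require C = -2·F: 5/9·F - 17.7778 = -2·F.
(23/9)·F = 17.7778  ⇒  F = 6.96.

6.96°F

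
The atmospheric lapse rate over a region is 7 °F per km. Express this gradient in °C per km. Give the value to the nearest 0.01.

3.89 °C/km

The quantity depends on a temperature interval, so only the ratio of degree sizes applies; the offset between the scales is irrelevant.
A change of 1°F is a change of 5/9°C, so 7 × 5/9 = 3.89.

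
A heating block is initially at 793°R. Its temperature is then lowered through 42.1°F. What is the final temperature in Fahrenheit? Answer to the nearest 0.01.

Initial temperature in Celsius: (793 - 491.67) × 5/9 = 167.4056°C.
The 42.1°F change is an interval, so only the factor 5/9 applies: -42.1 × 5/9 = -23.3889°C.
Final Celsius temperature: 167.4056 - 23.3889 = 144.0167°C.
In Fahrenheit: 144.0167 × 1.8 + 32 = 291.23°F.

291.23°F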